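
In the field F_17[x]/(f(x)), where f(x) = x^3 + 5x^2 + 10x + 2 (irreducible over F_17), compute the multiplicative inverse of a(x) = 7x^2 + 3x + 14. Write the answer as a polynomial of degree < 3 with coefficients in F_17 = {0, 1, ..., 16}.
a(x)^(-1) ≡ 7x^2 + 11x + 7 (mod f(x))

Since f is irreducible over F_17, F_17[x]/(f) is a field and a(x) ≠ 0 has an inverse. Apply the extended Euclidean algorithm to f(x) and a(x) in F_17[x]: f(x) = (5x + 1)·a(x) + (5x + 5);  a(x) = (15x + 6)·(5x + 5) + (1). The last nonzero remainder is the constant 1 = gcd(f, a) in F_17. Back-substituting through the division chain expresses 1 = s(x)·a(x) + t(x)·f(x) with s(x) ≡ 7x^2 + 11x + 7 (mod f), so a(x)^(-1) ≡ s(x) = 7x^2 + 11x + 7 (mod f). Check: (7x^2 + 3x + 14)·(7x^2 + 11x + 7) = 15x^4 + 13x^3 + 10x^2 + 5x + 13 ≡ 1 (mod x^3 + 5x^2 + 10x + 2).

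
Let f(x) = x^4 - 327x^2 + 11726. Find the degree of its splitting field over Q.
[K : Q] = 4

Solving the quadratic in x^2: x^2 = (327 ± √(327^2 - 4·11726))/2 = (327 ± √60025)/2 = (327 ± 245)/2, giving x^2 = 286 or x^2 = 41. So f(x) = (x^2 - 286)(x^2 - 41) and the roots of f are ±√286, ±√41. Hence the splitting field is K = Q(√286, √41). Since 286 and 41 are distinct squarefree integers > 1, their product 11726 is not a perfect square, so √41 ∉ Q(√286). By the tower law [K:Q] = [Q(√286,√41):Q(√286)] · [Q(√286):Q] = 2 · 2 = 4.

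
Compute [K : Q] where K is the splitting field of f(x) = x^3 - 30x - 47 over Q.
[K : Q] = 6

By the rational root test, any rational root of the monic integer polynomial f(x) = x^3 - 30x - 47 must be an integer dividing the constant term -47, i.e. one of ±{1, 47}. Evaluating: f(1) = -76, f(-1) = -18, f(47) = 102366, f(-47) = -102460; none is 0, so f has no rational root and is therefore irreducible over Q (a cubic with no linear factor over a field is irreducible). For an irreducible cubic, the Galois group is A_3 or S_3 according as the discriminant disc(f) = -4a^3 - 27b^2 = -4·(-30)^3 - 27·(-47)^2 = 48357 is or is not a square in Q. Here disc(f) = 48357 is not a perfect square in Q, so the Galois group of f over Q is not contained in A_3 and must be all of S_3. The splitting field has degree |S_3| = 6 over Q, so [K : Q] = 6.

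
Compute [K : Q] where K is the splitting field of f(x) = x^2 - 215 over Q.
[K : Q] = 2

f(x) = x^2 - 215 factors as (x - √215)(x + √215). The splitting field is K = Q(√215). Since 215 is squarefree and > 1, it is not a perfect square, so x^2 - 215 is irreducible over Q and [Q(√215) : Q] = 2. Hence [K : Q] = 2.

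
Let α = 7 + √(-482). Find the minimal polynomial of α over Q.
m_α(x) = x^2 - 14x + 531

From α - 7 = √(-482), squaring gives (α - 7)^2 = -482, i.e. α^2 - 14α + 49 = -482, so α^2 - 14α + 531 = 0. The discriminant of x^2 - 14x + 531 is (-14)^2 - 4·(531) = 196 - 2124 = -1928, and 4·(-482) is not a perfect square in Q since -482 is squarefree and ≠ 1. Hence x^2 - 14x + 531 is irreducible over Q and is the minimal polynomial of α.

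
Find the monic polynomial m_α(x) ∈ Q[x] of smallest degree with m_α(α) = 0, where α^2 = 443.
m_α(x) = x^2 - 443

α satisfies α^2 - 443 = 0, so x^2 - 443 annihilates α. Since d = 443 is squarefree and ≠ 1, it is not a perfect square in Q, so x^2 - 443 has no rational root and is therefore irreducible over Q (a degree-2 polynomial over a field is irreducible iff it has no root). Hence m_α(x) = x^2 - 443.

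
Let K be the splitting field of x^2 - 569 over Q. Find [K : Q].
[K : Q] = 2

f(x) = x^2 - 569 factors as (x - √569)(x + √569). The splitting field is K = Q(√569). Since 569 is squarefree and > 1, it is not a perfect square, so x^2 - 569 is irreducible over Q and [Q(√569) : Q] = 2. Hence [K : Q] = 2.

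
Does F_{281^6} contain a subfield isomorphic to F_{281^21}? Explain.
No: F_{281^21} is not a subfield of F_{281^6}

F_{p^m} embeds in F_{p^n} iff m | n. Here 21 ∤ 6 (since 6 = 0·21 + 6 with remainder 6 ≠ 0), so F_{281^21} is not a subfield of F_{281^6}. Equivalently: if it were, the tower law would give 21 = [F_{281^21}:F_281] dividing [F_{281^6}:F_281] = 6, contradiction.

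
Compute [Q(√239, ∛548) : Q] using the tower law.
[Q(√239, ∛548) : Q] = 6

Let L = Q(√239, ∛548). Since Q(√239) ⊂ L and [Q(√239):Q] = 2, the tower law gives 2 | [L:Q]. Likewise Q(∛548) ⊂ L with [Q(∛548):Q] = 3 (because 548 is not a perfect cube), so 3 | [L:Q]. As gcd(2,3) = 1, [L:Q] is divisible by 6. Conversely L is generated over Q by √239 and ∛548, so [L:Q] ≤ 2·3 = 6. Therefore [Q(√239, ∛548) : Q] = 6.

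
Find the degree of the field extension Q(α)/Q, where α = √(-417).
[Q(α):Q] = 2

[Q(α):Q] equals the degree of the minimal polynomial of α. Here α^2 = -417 and x^2 + 417 is irreducible (d = -417 is squarefree, ≠ 1, hence not a square), so deg(m_α) = 2. Thus [Q(α):Q] = 2.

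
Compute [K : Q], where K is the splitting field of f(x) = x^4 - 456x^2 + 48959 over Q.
[K : Q] = 4

Solving the quadratic in x^2: x^2 = (456 ± √(456^2 - 4·48959))/2 = (456 ± √12100)/2 = (456 ± 110)/2, giving x^2 = 173 or x^2 = 283. So f(x) = (x^2 - 173)(x^2 - 283) and the roots of f are ±√173, ±√283. Hence the splitting field is K = Q(√173, √283). Since 173 and 283 are distinct squarefree integers > 1, their product 48959 is not a perfect square, so √283 ∉ Q(√173). By the tower law [K:Q] = [Q(√173,√283):Q(√173)] · [Q(√173):Q] = 2 · 2 = 4.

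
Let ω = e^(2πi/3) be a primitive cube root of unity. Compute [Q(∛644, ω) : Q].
[Q(∛644, ω) : Q] = 6

[Q(∛644):Q] = 3 (min poly x^3 - 644, irreducible since 644 is not a perfect cube). [Q(ω):Q] = 2 (min poly x^2 + x + 1). Since Q(∛644) ⊂ R and ω ∉ R, we have ω ∉ Q(∛644), so x^2 + x + 1 remains irreducible over Q(∛644) and [Q(∛644, ω) : Q(∛644)] = 2. By the tower law, [Q(∛644, ω) : Q] = 3 · 2 = 6. (In fact Q(∛644, ω) is the splitting field of x^3 - 644 over Q.)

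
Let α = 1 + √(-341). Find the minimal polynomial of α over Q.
m_α(x) = x^2 - 2x + 342

From α - 1 = √(-341), squaring gives (α - 1)^2 = -341, i.e. α^2 - 2α + 1 = -341, so α^2 - 2α + 342 = 0. The discriminant of x^2 - 2x + 342 is (-2)^2 - 4·(342) = 4 - 1368 = -1364, and 4·(-341) is not a perfect square in Q since -341 is squarefree and ≠ 1. Hence x^2 - 2x + 342 is irreducible over Q and is the minimal polynomial of α.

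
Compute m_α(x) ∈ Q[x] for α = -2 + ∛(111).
m_α(x) = x^3 + 6x^2 + 12x - 103

Set β = α + 2 = ∛(111), so β^3 = 111. Then (α + 2)^3 - 111 = 0, i.e. α is a root of g(x) = (x + 2)^3 - 111 = x^3 + 6x^2 + 12x - 103. Since g(x) = h(x + 2) where h(x) = x^3 - 111, and h is irreducible over Q (because 111 is not a perfect cube, so h has no rational root, and a monic cubic with no rational root is irreducible), g is also irreducible (irreducibility is preserved under the substitution x → x + 2). Hence m_α(x) = x^3 + 6x^2 + 12x - 103.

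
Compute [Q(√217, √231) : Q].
[Q(√217, √231) : Q] = 4

[Q(√217):Q] = 2 (min poly x^2 - 217, irreducible since 217 is squarefree > 1). For the top step, suppose √231 ∈ Q(√217), say √231 = c + d√217 with c, d ∈ Q. Squaring: 231 = c^2 + 217d^2 + 2cd√217. Since √217 ∉ Q this forces 2cd = 0. If d = 0 then √231 = c ∈ Q, contradicting 231 squarefree > 1. If c = 0 then 231 = 217d^2, so 217·231 = (217d)^2 is a perfect square in Q — but 217·231 = 50127 is not a perfect square (since 217 and 231 are distinct squarefree integers). Contradiction. Hence √231 ∉ Q(√217), so x^2 - 231 stays irreducible over Q(√217) and [Q(√217, √231) : Q(√217)] = 2. By the tower law, [Q(√217, √231) : Q] = 2 · 2 = 4.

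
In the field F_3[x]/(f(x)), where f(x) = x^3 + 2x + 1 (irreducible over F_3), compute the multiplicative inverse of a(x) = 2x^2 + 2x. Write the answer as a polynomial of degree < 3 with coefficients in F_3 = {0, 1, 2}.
a(x)^(-1) ≡ x + 2 (mod f(x))

Since f is irreducible over F_3, F_3[x]/(f) is a field and a(x) ≠ 0 has an inverse. Apply the extended Euclidean algorithm to f(x) and a(x) in F_3[x]: f(x) = (2x + 1)·a(x) + (1). The last nonzero remainder is the constant 1 = gcd(f, a) in F_3. Back-substituting through the division chain expresses 1 = s(x)·a(x) + t(x)·f(x) with s(x) ≡ x + 2 (mod f), so a(x)^(-1) ≡ s(x) = x + 2 (mod f). Check: (2x^2 + 2x)·(x + 2) = 2x^3 + x ≡ 1 (mod x^3 + 2x + 1).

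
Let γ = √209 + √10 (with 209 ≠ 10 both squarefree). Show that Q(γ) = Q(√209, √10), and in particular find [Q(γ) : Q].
[Q(γ) : Q] = 4 (equivalently, Q(γ) = Q(√209, √10))

Obviously Q(γ) ⊆ Q(√209, √10), and [Q(√209, √10):Q] = 4 (since 209, 10 are distinct squarefree integers > 1 with 2090 not a perfect square). To show equality we compute the minimal polynomial of γ. From γ = √209 + √10: γ^2 = 209 + 2√(2090) + 10 = 219 + 2√(2090), so γ^2 - 219 = 2√(2090); squaring, (γ^2 - 219)^2 = 4·2090, i.e. γ^4 - 438γ^2 + 47961 - 8360 = 0, i.e. γ^4 - 438γ^2 + 39601 = 0. So γ is a root of x^4 - 438x^2 + 39601. This polynomial is irreducible over Q: it has no rational root (each ±√209 ± √10 is irrational), and any factorization into two quadratics over Q would force √(2090) ∈ Q (pairing opposite roots) or √209, √10 ∈ Q (other pairings), all impossible. Hence [Q(γ):Q] = 4 = [Q(√209, √10):Q], so Q(γ) = Q(√209, √10).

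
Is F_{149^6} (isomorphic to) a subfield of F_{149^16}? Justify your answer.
No: F_{149^6} is not a subfield of F_{149^16}

F_{p^m} embeds in F_{p^n} iff m | n. Here 6 ∤ 16 (since 16 = 2·6 + 4 with remainder 4 ≠ 0), so F_{149^6} is not a subfield of F_{149^16}. Equivalently: if it were, the tower law would give 6 = [F_{149^6}:F_149] dividing [F_{149^16}:F_149] = 16, contradiction.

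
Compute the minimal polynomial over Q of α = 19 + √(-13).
m_α(x) = x^2 - 38x + 374

From α - 19 = √(-13), squaring gives (α - 19)^2 = -13, i.e. α^2 - 38α + 361 = -13, so α^2 - 38α + 374 = 0. The discriminant of x^2 - 38x + 374 is (-38)^2 - 4·(374) = 1444 - 1496 = -52, and 4·(-13) is not a perfect square in Q since -13 is squarefree and ≠ 1. Hence x^2 - 38x + 374 is irreducible over Q and is the minimal polynomial of α.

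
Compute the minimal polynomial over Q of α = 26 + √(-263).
m_α(x) = x^2 - 52x + 939

From α - 26 = √(-263), squaring gives (α - 26)^2 = -263, i.e. α^2 - 52α + 676 = -263, so α^2 - 52α + 939 = 0. The discriminant of x^2 - 52x + 939 is (-52)^2 - 4·(939) = 2704 - 3756 = -1052, and 4·(-263) is not a perfect square in Q since -263 is squarefree and ≠ 1. Hence x^2 - 52x + 939 is irreducible over Q and is the minimal polynomial of α.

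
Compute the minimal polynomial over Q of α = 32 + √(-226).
m_α(x) = x^2 - 64x + 1250

From α - 32 = √(-226), squaring gives (α - 32)^2 = -226, i.e. α^2 - 64α + 1024 = -226, so α^2 - 64α + 1250 = 0. The discriminant of x^2 - 64x + 1250 is (-64)^2 - 4·(1250) = 4096 - 5000 = -904, and 4·(-226) is not a perfect square in Q since -226 is squarefree and ≠ 1. Hence x^2 - 64x + 1250 is irreducible over Q and is the minimal polynomial of α.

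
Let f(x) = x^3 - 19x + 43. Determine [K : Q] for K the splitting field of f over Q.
[K : Q] = 6

By the rational root test, any rational root of the monic integer polynomial f(x) = x^3 - 19x + 43 must be an integer dividing the constant term 43, i.e. one of ±{1, 43}. Evaluating: f(1) = 25, f(-1) = 61, f(43) = 78733, f(-43) = -78647; none is 0, so f has no rational root and is therefore irreducible over Q (a cubic with no linear factor over a field is irreducible). For an irreducible cubic, the Galois group is A_3 or S_3 according as the discriminant disc(f) = -4a^3 - 27b^2 = -4·(-19)^3 - 27·(43)^2 = -22487 is or is not a square in Q. Here disc(f) = -22487 is not a perfect square in Q, so the Galois group of f over Q is not contained in A_3 and must be all of S_3. The splitting field has degree |S_3| = 6 over Q, so [K : Q] = 6.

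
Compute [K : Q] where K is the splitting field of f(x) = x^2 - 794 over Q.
[K : Q] = 2

f(x) = x^2 - 794 factors as (x - √794)(x + √794). The splitting field is K = Q(√794). Since 794 is squarefree and > 1, it is not a perfect square, so x^2 - 794 is irreducible over Q and [Q(√794) : Q] = 2. Hence [K : Q] = 2.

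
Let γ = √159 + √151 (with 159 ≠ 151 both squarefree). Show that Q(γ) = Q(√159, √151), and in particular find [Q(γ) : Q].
[Q(γ) : Q] = 4 (equivalently, Q(γ) = Q(√159, √151))

Obviously Q(γ) ⊆ Q(√159, √151), and [Q(√159, √151):Q] = 4 (since 159, 151 are distinct squarefree integers > 1 with 24009 not a perfect square). To show equality we compute the minimal polynomial of γ. From γ = √159 + √151: γ^2 = 159 + 2√(24009) + 151 = 310 + 2√(24009), so γ^2 - 310 = 2√(24009); squaring, (γ^2 - 310)^2 = 4·24009, i.e. γ^4 - 620γ^2 + 96100 - 96036 = 0, i.e. γ^4 - 620γ^2 + 64 = 0. So γ is a root of x^4 - 620x^2 + 64. This polynomial is irreducible over Q: it has no rational root (each ±√159 ± √151 is irrational), and any factorization into two quadratics over Q would force √(24009) ∈ Q (pairing opposite roots) or √159, √151 ∈ Q (other pairings), all impossible. Hence [Q(γ):Q] = 4 = [Q(√159, √151):Q], so Q(γ) = Q(√159, √151).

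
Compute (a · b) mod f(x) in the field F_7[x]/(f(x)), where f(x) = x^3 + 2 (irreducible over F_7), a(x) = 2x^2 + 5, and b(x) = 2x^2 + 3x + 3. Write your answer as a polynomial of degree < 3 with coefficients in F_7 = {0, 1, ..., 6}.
a · b ≡ 2x^2 + 3 (mod f(x))

Multiply in F_7[x]: a(x)·b(x) = (2x^2 + 5)·(2x^2 + 3x + 3) = 4x^4 + 6x^3 + 2x^2 + x + 1. This has degree ≥ 3, so divide by f(x) over F_7: 4x^4 + 6x^3 + 2x^2 + x + 1 = (4x + 6)·(x^3 + 2) + (2x^2 + 3). Hence a·b ≡ 2x^2 + 3 (mod f). (F_7[x]/(f) is a field with 7^3 = 343 elements since f is irreducible of degree 3.)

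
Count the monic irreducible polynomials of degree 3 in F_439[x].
There are 28201360 monic irreducible polynomials of degree 3 over F_439

Each element of F_{439^3} that lies in no proper subfield is a root of exactly one monic irreducible of degree 3 over F_439, and each such polynomial has 3 distinct roots in F_{439^3}. By Möbius inversion the count is N_439(3) = (1/3) Σ_{d|3} μ(3/d) · 439^d = (1/3)(μ(3)·439^1 + μ(1)·439^3) = 84604080/3 = 28201360.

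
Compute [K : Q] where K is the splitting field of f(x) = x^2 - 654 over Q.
[K : Q] = 2

f(x) = x^2 - 654 factors as (x - √654)(x + √654). The splitting field is K = Q(√654). Since 654 is squarefree and > 1, it is not a perfect square, so x^2 - 654 is irreducible over Q and [Q(√654) : Q] = 2. Hence [K : Q] = 2.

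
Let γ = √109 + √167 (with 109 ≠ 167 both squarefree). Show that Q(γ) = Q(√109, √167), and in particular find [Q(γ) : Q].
[Q(γ) : Q] = 4 (equivalently, Q(γ) = Q(√109, √167))

Obviously Q(γ) ⊆ Q(√109, √167), and [Q(√109, √167):Q] = 4 (since 109, 167 are distinct squarefree integers > 1 with 18203 not a perfect square). To show equality we compute the minimal polynomial of γ. From γ = √109 + √167: γ^2 = 109 + 2√(18203) + 167 = 276 + 2√(18203), so γ^2 - 276 = 2√(18203); squaring, (γ^2 - 276)^2 = 4·18203, i.e. γ^4 - 552γ^2 + 76176 - 72812 = 0, i.e. γ^4 - 552γ^2 + 3364 = 0. So γ is a root of x^4 - 552x^2 + 3364. This polynomial is irreducible over Q: it has no rational root (each ±√109 ± √167 is irrational), and any factorization into two quadratics over Q would force √(18203) ∈ Q (pairing opposite roots) or √109, √167 ∈ Q (other pairings), all impossible. Hence [Q(γ):Q] = 4 = [Q(√109, √167):Q], so Q(γ) = Q(√109, √167).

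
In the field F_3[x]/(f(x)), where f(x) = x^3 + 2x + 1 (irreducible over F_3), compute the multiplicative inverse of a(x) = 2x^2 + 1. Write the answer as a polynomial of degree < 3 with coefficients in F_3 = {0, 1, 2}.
a(x)^(-1) ≡ x (mod f(x))

Since f is irreducible over F_3, F_3[x]/(f) is a field and a(x) ≠ 0 has an inverse. Apply the extended Euclidean algorithm to f(x) and a(x) in F_3[x]: f(x) = (2x)·a(x) + (1). The last nonzero remainder is the constant 1 = gcd(f, a) in F_3. Back-substituting through the division chain expresses 1 = s(x)·a(x) + t(x)·f(x) with s(x) ≡ x (mod f), so a(x)^(-1) ≡ s(x) = x (mod f). Check: (2x^2 + 1)·(x) = 2x^3 + x ≡ 1 (mod x^3 + 2x + 1).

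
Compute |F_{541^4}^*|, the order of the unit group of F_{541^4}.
|F_{541^4}^*| = 85662167760

F_{541^4} has 541^4 = 85662167761 elements; its multiplicative group consists of all nonzero elements, so |F_{541^4}^*| = 85662167761 - 1 = 85662167760. (It is cyclic since any finite subgroup of the multiplicative group of a field is cyclic.)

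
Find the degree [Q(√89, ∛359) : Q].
[Q(√89, ∛359) : Q] = 6

Let L = Q(√89, ∛359). Since Q(√89) ⊂ L and [Q(√89):Q] = 2, the tower law gives 2 | [L:Q]. Likewise Q(∛359) ⊂ L with [Q(∛359):Q] = 3 (because 359 is not a perfect cube), so 3 | [L:Q]. As gcd(2,3) = 1, [L:Q] is divisible by 6. Conversely L is generated over Q by √89 and ∛359, so [L:Q] ≤ 2·3 = 6. Therefore [Q(√89, ∛359) : Q] = 6.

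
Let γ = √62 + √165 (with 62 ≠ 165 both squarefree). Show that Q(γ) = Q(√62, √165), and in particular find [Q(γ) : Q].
[Q(γ) : Q] = 4 (equivalently, Q(γ) = Q(√62, √165))

Obviously Q(γ) ⊆ Q(√62, √165), and [Q(√62, √165):Q] = 4 (since 62, 165 are distinct squarefree integers > 1 with 10230 not a perfect square). To show equality we compute the minimal polynomial of γ. From γ = √62 + √165: γ^2 = 62 + 2√(10230) + 165 = 227 + 2√(10230), so γ^2 - 227 = 2√(10230); squaring, (γ^2 - 227)^2 = 4·10230, i.e. γ^4 - 454γ^2 + 51529 - 40920 = 0, i.e. γ^4 - 454γ^2 + 10609 = 0. So γ is a root of x^4 - 454x^2 + 10609. This polynomial is irreducible over Q: it has no rational root (each ±√62 ± √165 is irrational), and any factorization into two quadratics over Q would force √(10230) ∈ Q (pairing opposite roots) or √62, √165 ∈ Q (other pairings), all impossible. Hence [Q(γ):Q] = 4 = [Q(√62, √165):Q], so Q(γ) = Q(√62, √165).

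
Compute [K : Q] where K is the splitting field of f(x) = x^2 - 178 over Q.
[K : Q] = 2

f(x) = x^2 - 178 factors as (x - √178)(x + √178). The splitting field is K = Q(√178). Since 178 is squarefree and > 1, it is not a perfect square, so x^2 - 178 is irreducible over Q and [Q(√178) : Q] = 2. Hence [K : Q] = 2.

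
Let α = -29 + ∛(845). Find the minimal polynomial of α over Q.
m_α(x) = x^3 + 87x^2 + 2523x + 23544

Set β = α + 29 = ∛(845), so β^3 = 845. Then (α + 29)^3 - 845 = 0, i.e. α is a root of g(x) = (x + 29)^3 - 845 = x^3 + 87x^2 + 2523x + 23544. Since g(x) = h(x + 29) where h(x) = x^3 - 845, and h is irreducible over Q (because 845 is not a perfect cube, so h has no rational root, and a monic cubic with no rational root is irreducible), g is also irreducible (irreducibility is preserved under the substitution x → x + 29). Hence m_α(x) = x^3 + 87x^2 + 2523x + 23544.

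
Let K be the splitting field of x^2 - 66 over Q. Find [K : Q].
[K : Q] = 2

f(x) = x^2 - 66 factors as (x - √66)(x + √66). The splitting field is K = Q(√66). Since 66 is squarefree and > 1, it is not a perfect square, so x^2 - 66 is irreducible over Q and [Q(√66) : Q] = 2. Hence [K : Q] = 2.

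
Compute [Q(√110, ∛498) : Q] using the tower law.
[Q(√110, ∛498) : Q] = 6

Let L = Q(√110, ∛498). Since Q(√110) ⊂ L and [Q(√110):Q] = 2, the tower law gives 2 | [L:Q]. Likewise Q(∛498) ⊂ L with [Q(∛498):Q] = 3 (because 498 is not a perfect cube), so 3 | [L:Q]. As gcd(2,3) = 1, [L:Q] is divisible by 6. Conversely L is generated over Q by √110 and ∛498, so [L:Q] ≤ 2·3 = 6. Therefore [Q(√110, ∛498) : Q] = 6.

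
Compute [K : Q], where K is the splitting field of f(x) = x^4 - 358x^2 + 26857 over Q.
[K : Q] = 4

Solving the quadratic in x^2: x^2 = (358 ± √(358^2 - 4·26857))/2 = (358 ± √20736)/2 = (358 ± 144)/2, giving x^2 = 107 or x^2 = 251. So f(x) = (x^2 - 107)(x^2 - 251) and the roots of f are ±√107, ±√251. Hence the splitting field is K = Q(√107, √251). Since 107 and 251 are distinct squarefree integers > 1, their product 26857 is not a perfect square, so √251 ∉ Q(√107). By the tower law [K:Q] = [Q(√107,√251):Q(√107)] · [Q(√107):Q] = 2 · 2 = 4.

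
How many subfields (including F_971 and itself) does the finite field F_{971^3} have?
F_{971^3} has 2 subfields

The subfields of F_{p^n} are exactly the fields F_{p^d} for d | n (each is the fixed field of the unique index-d subgroup of Gal(F_{p^n}/F_p) ≅ Z/nZ). The divisors of n = 3 are {1, 3}, giving 2 subfields: F_{971^1}, F_{971^3}.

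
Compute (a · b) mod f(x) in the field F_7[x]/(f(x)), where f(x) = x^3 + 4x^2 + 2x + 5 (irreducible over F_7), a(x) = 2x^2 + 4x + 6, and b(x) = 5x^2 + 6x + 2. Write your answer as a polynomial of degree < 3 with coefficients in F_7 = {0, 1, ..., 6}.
a · b ≡ 3x + 3 (mod f(x))

Multiply in F_7[x]: a(x)·b(x) = (2x^2 + 4x + 6)·(5x^2 + 6x + 2) = 3x^4 + 4x^3 + 2x^2 + 2x + 5. This has degree ≥ 3, so divide by f(x) over F_7: 3x^4 + 4x^3 + 2x^2 + 2x + 5 = (3x + 6)·(x^3 + 4x^2 + 2x + 5) + (3x + 3). Hence a·b ≡ 3x + 3 (mod f). (F_7[x]/(f) is a field with 7^3 = 343 elements since f is irreducible of degree 3.)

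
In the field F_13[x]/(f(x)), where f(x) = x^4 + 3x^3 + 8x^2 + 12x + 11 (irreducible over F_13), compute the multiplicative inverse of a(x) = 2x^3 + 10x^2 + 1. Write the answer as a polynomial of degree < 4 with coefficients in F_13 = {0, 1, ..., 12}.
a(x)^(-1) ≡ 5x^3 + 2x^2 + 2x + 10 (mod f(x))

Since f is irreducible over F_13, F_13[x]/(f) is a field and a(x) ≠ 0 has an inverse. Apply the extended Euclidean algorithm to f(x) and a(x) in F_13[x]: f(x) = (7x + 12)·a(x) + (5x^2 + 5x + 12);  a(x) = (3x + 12)·(5x^2 + 5x + 12) + (8x);  (5x^2 + 5x + 12) = (12x + 12)·(8x) + (12). The last nonzero remainder is the constant 12 = gcd(f, a) in F_13. Back-substituting through the division chain expresses 12 = s(x)·a(x) + t(x)·f(x) with s(x) ≡ 8x^3 + 11x^2 + 11x + 3 (mod f), so (8x^3 + 11x^2 + 11x + 3)·a(x) ≡ 12 (mod f). Multiplying by 12^(-1) ≡ 12 in F_13 gives a(x)^(-1) ≡ 12·(8x^3 + 11x^2 + 11x + 3) ≡ 5x^3 + 2x^2 + 2x + 10 (mod f). Check: (2x^3 + 10x^2 + 1)·(5x^3 + 2x^2 + 2x + 10) = 10x^6 + 2x^5 + 11x^4 + 6x^3 + 11x^2 + 2x + 10 ≡ 1 (mod x^4 + 3x^3 + 8x^2 + 12x + 11).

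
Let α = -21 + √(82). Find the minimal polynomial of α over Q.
m_α(x) = x^2 + 42x + 359

From α + 21 = √(82), squaring gives (α + 21)^2 = 82, i.e. α^2 + 42α + 441 = 82, so α^2 + 42α + 359 = 0. The discriminant of x^2 + 42x + 359 is (42)^2 - 4·(359) = 1764 - 1436 = 328, and 4·(82) is not a perfect square in Q since 82 is squarefree and ≠ 1. Hence x^2 + 42x + 359 is irreducible over Q and is the minimal polynomial of α.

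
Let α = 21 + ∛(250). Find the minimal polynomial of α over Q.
m_α(x) = x^3 - 63x^2 + 1323x - 9511

Set β = α - 21 = ∛(250), so β^3 = 250. Then (α - 21)^3 - 250 = 0, i.e. α is a root of g(x) = (x - 21)^3 - 250 = x^3 - 63x^2 + 1323x - 9511. Since g(x) = h(x - 21) where h(x) = x^3 - 250, and h is irreducible over Q (because 250 is not a perfect cube, so h has no rational root, and a monic cubic with no rational root is irreducible), g is also irreducible (irreducibility is preserved under the substitution x → x - 21). Hence m_α(x) = x^3 - 63x^2 + 1323x - 9511.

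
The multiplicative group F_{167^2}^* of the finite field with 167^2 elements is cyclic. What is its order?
|F_{167^2}^*| = 27888

F_{167^2} has 167^2 = 27889 elements; its multiplicative group consists of all nonzero elements, so |F_{167^2}^*| = 27889 - 1 = 27888. (It is cyclic since any finite subgroup of the multiplicative group of a field is cyclic.)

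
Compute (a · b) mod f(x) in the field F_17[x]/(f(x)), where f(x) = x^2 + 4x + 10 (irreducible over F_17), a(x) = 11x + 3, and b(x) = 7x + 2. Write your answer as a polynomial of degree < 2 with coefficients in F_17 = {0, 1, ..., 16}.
a · b ≡ 7x + 1 (mod f(x))

Multiply in F_17[x]: a(x)·b(x) = (11x + 3)·(7x + 2) = 9x^2 + 9x + 6. This has degree ≥ 2, so divide by f(x) over F_17: 9x^2 + 9x + 6 = (9)·(x^2 + 4x + 10) + (7x + 1). Hence a·b ≡ 7x + 1 (mod f). (F_17[x]/(f) is a field with 17^2 = 289 elements since f is irreducible of degree 2.)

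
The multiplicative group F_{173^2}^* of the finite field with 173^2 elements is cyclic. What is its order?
|F_{173^2}^*| = 29928

F_{173^2} has 173^2 = 29929 elements; its multiplicative group consists of all nonzero elements, so |F_{173^2}^*| = 29929 - 1 = 29928. (It is cyclic since any finite subgroup of the multiplicative group of a field is cyclic.)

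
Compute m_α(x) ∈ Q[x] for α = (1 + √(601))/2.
m_α(x) = x^2 - x - 150

From 2α - 1 = √(601), squaring gives (2α - 1)^2 = 601, i.e. 4α^2 - 4α + 1 = 601, so α^2 - α + (1 - 601)/4 = 0. Since 601 ≡ 1 (mod 4), (1 - 601)/4 = -150 ∈ Z. The polynomial x^2 - x - 150 has discriminant 1 - 4·(-150) = 601, which is not a perfect square in Q (d = 601 is squarefree and ≠ 1), so x^2 - x - 150 is irreducible over Q. It is the minimal polynomial of α.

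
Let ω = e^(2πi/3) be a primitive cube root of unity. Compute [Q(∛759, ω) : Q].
[Q(∛759, ω) : Q] = 6

[Q(∛759):Q] = 3 (min poly x^3 - 759, irreducible since 759 is not a perfect cube). [Q(ω):Q] = 2 (min poly x^2 + x + 1). Since Q(∛759) ⊂ R and ω ∉ R, we have ω ∉ Q(∛759), so x^2 + x + 1 remains irreducible over Q(∛759) and [Q(∛759, ω) : Q(∛759)] = 2. By the tower law, [Q(∛759, ω) : Q] = 3 · 2 = 6. (In fact Q(∛759, ω) is the splitting field of x^3 - 759 over Q.)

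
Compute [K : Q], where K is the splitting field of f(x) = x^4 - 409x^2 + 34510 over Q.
[K : Q] = 4

Solving the quadratic in x^2: x^2 = (409 ± √(409^2 - 4·34510))/2 = (409 ± √29241)/2 = (409 ± 171)/2, giving x^2 = 290 or x^2 = 119. So f(x) = (x^2 - 290)(x^2 - 119) and the roots of f are ±√290, ±√119. Hence the splitting field is K = Q(√290, √119). Since 290 and 119 are distinct squarefree integers > 1, their product 34510 is not a perfect square, so √119 ∉ Q(√290). By the tower law [K:Q] = [Q(√290,√119):Q(√290)] · [Q(√290):Q] = 2 · 2 = 4.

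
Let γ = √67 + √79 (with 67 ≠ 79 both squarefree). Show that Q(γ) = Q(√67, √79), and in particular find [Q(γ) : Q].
[Q(γ) : Q] = 4 (equivalently, Q(γ) = Q(√67, √79))

Obviously Q(γ) ⊆ Q(√67, √79), and [Q(√67, √79):Q] = 4 (since 67, 79 are distinct squarefree integers > 1 with 5293 not a perfect square). To show equality we compute the minimal polynomial of γ. From γ = √67 + √79: γ^2 = 67 + 2√(5293) + 79 = 146 + 2√(5293), so γ^2 - 146 = 2√(5293); squaring, (γ^2 - 146)^2 = 4·5293, i.e. γ^4 - 292γ^2 + 21316 - 21172 = 0, i.e. γ^4 - 292γ^2 + 144 = 0. So γ is a root of x^4 - 292x^2 + 144. This polynomial is irreducible over Q: it has no rational root (each ±√67 ± √79 is irrational), and any factorization into two quadratics over Q would force √(5293) ∈ Q (pairing opposite roots) or √67, √79 ∈ Q (other pairings), all impossible. Hence [Q(γ):Q] = 4 = [Q(√67, √79):Q], so Q(γ) = Q(√67, √79).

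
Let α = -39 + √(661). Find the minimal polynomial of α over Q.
m_α(x) = x^2 + 78x + 860

From α + 39 = √(661), squaring gives (α + 39)^2 = 661, i.e. α^2 + 78α + 1521 = 661, so α^2 + 78α + 860 = 0. The discriminant of x^2 + 78x + 860 is (78)^2 - 4·(860) = 6084 - 3440 = 2644, and 4·(661) is not a perfect square in Q since 661 is squarefree and ≠ 1. Hence x^2 + 78x + 860 is irreducible over Q and is the minimal polynomial of α.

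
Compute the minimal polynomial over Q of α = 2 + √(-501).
m_α(x) = x^2 - 4x + 505

From α - 2 = √(-501), squaring gives (α - 2)^2 = -501, i.e. α^2 - 4α + 4 = -501, so α^2 - 4α + 505 = 0. The discriminant of x^2 - 4x + 505 is (-4)^2 - 4·(505) = 16 - 2020 = -2004, and 4·(-501) is not a perfect square in Q since -501 is squarefree and ≠ 1. Hence x^2 - 4x + 505 is irreducible over Q and is the minimal polynomial of α.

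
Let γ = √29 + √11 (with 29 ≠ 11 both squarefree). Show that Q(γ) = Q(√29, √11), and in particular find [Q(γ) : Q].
[Q(γ) : Q] = 4 (equivalently, Q(γ) = Q(√29, √11))

Obviously Q(γ) ⊆ Q(√29, √11), and [Q(√29, √11):Q] = 4 (since 29, 11 are distinct squarefree integers > 1 with 319 not a perfect square). To show equality we compute the minimal polynomial of γ. From γ = √29 + √11: γ^2 = 29 + 2√(319) + 11 = 40 + 2√(319), so γ^2 - 40 = 2√(319); squaring, (γ^2 - 40)^2 = 4·319, i.e. γ^4 - 80γ^2 + 1600 - 1276 = 0, i.e. γ^4 - 80γ^2 + 324 = 0. So γ is a root of x^4 - 80x^2 + 324. This polynomial is irreducible over Q: it has no rational root (each ±√29 ± √11 is irrational), and any factorization into two quadratics over Q would force √(319) ∈ Q (pairing opposite roots) or √29, √11 ∈ Q (other pairings), all impossible. Hence [Q(γ):Q] = 4 = [Q(√29, √11):Q], so Q(γ) = Q(√29, √11).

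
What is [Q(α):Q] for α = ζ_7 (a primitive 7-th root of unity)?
[Q(α):Q] = 6

The minimal polynomial of ζ_7 over Q is the 7-th cyclotomic polynomial Φ_7(x), which is irreducible over Q and has degree φ(7) = 6. Hence [Q(α):Q] = φ(7) = 6.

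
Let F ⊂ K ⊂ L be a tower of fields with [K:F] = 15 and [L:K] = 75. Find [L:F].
[L:F] = 1125

The tower law says that for any tower of field extensions F ⊂ K ⊂ L with finite degrees, [L:F] = [L:K] · [K:F]. Here this gives [L:F] = 75 · 15 = 1125.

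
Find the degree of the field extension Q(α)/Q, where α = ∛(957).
[Q(α):Q] = 3

The minimal polynomial of α is x^3 - 957, irreducible over Q since 957 is not a perfect cube (so x^3 - 957 has no rational root). Hence [Q(α):Q] = deg(m_α) = 3.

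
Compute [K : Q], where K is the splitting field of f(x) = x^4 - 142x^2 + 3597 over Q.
[K : Q] = 4

Solving the quadratic in x^2: x^2 = (142 ± √(142^2 - 4·3597))/2 = (142 ± √5776)/2 = (142 ± 76)/2, giving x^2 = 33 or x^2 = 109. So f(x) = (x^2 - 33)(x^2 - 109) and the roots of f are ±√33, ±√109. Hence the splitting field is K = Q(√33, √109). Since 33 and 109 are distinct squarefree integers > 1, their product 3597 is not a perfect square, so √109 ∉ Q(√33). By the tower law [K:Q] = [Q(√33,√109):Q(√33)] · [Q(√33):Q] = 2 · 2 = 4.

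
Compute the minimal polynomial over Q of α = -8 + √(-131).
m_α(x) = x^2 + 16x + 195

From α + 8 = √(-131), squaring gives (α + 8)^2 = -131, i.e. α^2 + 16α + 64 = -131, so α^2 + 16α + 195 = 0. The discriminant of x^2 + 16x + 195 is (16)^2 - 4·(195) = 256 - 780 = -524, and 4·(-131) is not a perfect square in Q since -131 is squarefree and ≠ 1. Hence x^2 + 16x + 195 is irreducible over Q and is the minimal polynomial of α.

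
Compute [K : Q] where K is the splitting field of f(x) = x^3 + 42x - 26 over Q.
[K : Q] = 6

By the rational root test, any rational root of the monic integer polynomial f(x) = x^3 + 42x - 26 must be an integer dividing the constant term -26, i.e. one of ±{1, 2, 13, 26}. Evaluating: f(1) = 17, f(-1) = -69, f(2) = 66, f(-2) = -118, f(13) = 2717, f(-13) = -2769, f(26) = 18642, f(-26) = -18694; none is 0, so f has no rational root and is therefore irreducible over Q (a cubic with no linear factor over a field is irreducible). For an irreducible cubic, the Galois group is A_3 or S_3 according as the discriminant disc(f) = -4a^3 - 27b^2 = -4·(42)^3 - 27·(-26)^2 = -314604 is or is not a square in Q. Here disc(f) = -314604 is not a perfect square in Q, so the Galois group of f over Q is not contained in A_3 and must be all of S_3. The splitting field has degree |S_3| = 6 over Q, so [K : Q] = 6.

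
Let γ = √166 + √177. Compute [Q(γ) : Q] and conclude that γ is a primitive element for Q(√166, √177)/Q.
[Q(γ) : Q] = 4 (equivalently, Q(γ) = Q(√166, √177))

Obviously Q(γ) ⊆ Q(√166, √177), and [Q(√166, √177):Q] = 4 (since 166, 177 are distinct squarefree integers > 1 with 29382 not a perfect square). To show equality we compute the minimal polynomial of γ. From γ = √166 + √177: γ^2 = 166 + 2√(29382) + 177 = 343 + 2√(29382), so γ^2 - 343 = 2√(29382); squaring, (γ^2 - 343)^2 = 4·29382, i.e. γ^4 - 686γ^2 + 117649 - 117528 = 0, i.e. γ^4 - 686γ^2 + 121 = 0. So γ is a root of x^4 - 686x^2 + 121. This polynomial is irreducible over Q: it has no rational root (each ±√166 ± √177 is irrational), and any factorization into two quadratics over Q would force √(29382) ∈ Q (pairing opposite roots) or √166, √177 ∈ Q (other pairings), all impossible. Hence [Q(γ):Q] = 4 = [Q(√166, √177):Q], so Q(γ) = Q(√166, √177).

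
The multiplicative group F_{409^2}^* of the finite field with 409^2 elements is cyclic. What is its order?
|F_{409^2}^*| = 167280

F_{409^2} has 409^2 = 167281 elements; its multiplicative group consists of all nonzero elements, so |F_{409^2}^*| = 167281 - 1 = 167280. (It is cyclic since any finite subgroup of the multiplicative group of a field is cyclic.)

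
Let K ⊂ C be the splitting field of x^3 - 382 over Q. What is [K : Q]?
[K : Q] = 6

The roots of x^3 - 382 are ∛382, ω∛382, ω^2∛382 where ω = e^(2πi/3) is a primitive cube root of unity, so K = Q(∛382, ω). Now [Q(∛382):Q] = 3 (since 382 is not a perfect cube, x^3 - 382 is irreducible) and [Q(ω):Q] = 2. Both 2 and 3 divide [K:Q], and [K:Q] ≤ 3·2 = 6, so [K:Q] = 6. (Equivalently: Q(∛382) ⊂ R but ω ∉ R, so [K : Q(∛382)] = 2.)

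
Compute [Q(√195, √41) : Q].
[Q(√195, √41) : Q] = 4

[Q(√195):Q] = 2 (min poly x^2 - 195, irreducible since 195 is squarefree > 1). For the top step, suppose √41 ∈ Q(√195), say √41 = c + d√195 with c, d ∈ Q. Squaring: 41 = c^2 + 195d^2 + 2cd√195. Since √195 ∉ Q this forces 2cd = 0. If d = 0 then √41 = c ∈ Q, contradicting 41 squarefree > 1. If c = 0 then 41 = 195d^2, so 195·41 = (195d)^2 is a perfect square in Q — but 195·41 = 7995 is not a perfect square (since 195 and 41 are distinct squarefree integers). Contradiction. Hence √41 ∉ Q(√195), so x^2 - 41 stays irreducible over Q(√195) and [Q(√195, √41) : Q(√195)] = 2. By the tower law, [Q(√195, √41) : Q] = 2 · 2 = 4.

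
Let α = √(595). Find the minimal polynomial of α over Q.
m_α(x) = x^2 - 595

α satisfies α^2 - 595 = 0, so x^2 - 595 annihilates α. Since d = 595 is squarefree and ≠ 1, it is not a perfect square in Q, so x^2 - 595 has no rational root and is therefore irreducible over Q (a degree-2 polynomial over a field is irreducible iff it has no root). Hence m_α(x) = x^2 - 595.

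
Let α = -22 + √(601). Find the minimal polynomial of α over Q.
m_α(x) = x^2 + 44x - 117

From α + 22 = √(601), squaring gives (α + 22)^2 = 601, i.e. α^2 + 44α + 484 = 601, so α^2 + 44α - 117 = 0. The discriminant of x^2 + 44x - 117 is (44)^2 - 4·(-117) = 1936 + 468 = 2404, and 4·(601) is not a perfect square in Q since 601 is squarefree and ≠ 1. Hence x^2 + 44x - 117 is irreducible over Q and is the minimal polynomial of α.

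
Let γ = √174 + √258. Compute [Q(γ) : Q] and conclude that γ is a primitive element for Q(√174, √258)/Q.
[Q(γ) : Q] = 4 (equivalently, Q(γ) = Q(√174, √258))

Obviously Q(γ) ⊆ Q(√174, √258), and [Q(√174, √258):Q] = 4 (since 174, 258 are distinct squarefree integers > 1 with 44892 not a perfect square). To show equality we compute the minimal polynomial of γ. From γ = √174 + √258: γ^2 = 174 + 2√(44892) + 258 = 432 + 2√(44892), so γ^2 - 432 = 2√(44892); squaring, (γ^2 - 432)^2 = 4·44892, i.e. γ^4 - 864γ^2 + 186624 - 179568 = 0, i.e. γ^4 - 864γ^2 + 7056 = 0. So γ is a root of x^4 - 864x^2 + 7056. This polynomial is irreducible over Q: it has no rational root (each ±√174 ± √258 is irrational), and any factorization into two quadratics over Q would force √(44892) ∈ Q (pairing opposite roots) or √174, √258 ∈ Q (other pairings), all impossible. Hence [Q(γ):Q] = 4 = [Q(√174, √258):Q], so Q(γ) = Q(√174, √258).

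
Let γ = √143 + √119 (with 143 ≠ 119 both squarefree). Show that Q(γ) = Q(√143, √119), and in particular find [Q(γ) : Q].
[Q(γ) : Q] = 4 (equivalently, Q(γ) = Q(√143, √119))

Obviously Q(γ) ⊆ Q(√143, √119), and [Q(√143, √119):Q] = 4 (since 143, 119 are distinct squarefree integers > 1 with 17017 not a perfect square). To show equality we compute the minimal polynomial of γ. From γ = √143 + √119: γ^2 = 143 + 2√(17017) + 119 = 262 + 2√(17017), so γ^2 - 262 = 2√(17017); squaring, (γ^2 - 262)^2 = 4·17017, i.e. γ^4 - 524γ^2 + 68644 - 68068 = 0, i.e. γ^4 - 524γ^2 + 576 = 0. So γ is a root of x^4 - 524x^2 + 576. This polynomial is irreducible over Q: it has no rational root (each ±√143 ± √119 is irrational), and any factorization into two quadratics over Q would force √(17017) ∈ Q (pairing opposite roots) or √143, √119 ∈ Q (other pairings), all impossible. Hence [Q(γ):Q] = 4 = [Q(√143, √119):Q], so Q(γ) = Q(√143, √119).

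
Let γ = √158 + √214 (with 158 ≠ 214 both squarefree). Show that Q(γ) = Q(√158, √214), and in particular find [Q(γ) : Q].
[Q(γ) : Q] = 4 (equivalently, Q(γ) = Q(√158, √214))

Obviously Q(γ) ⊆ Q(√158, √214), and [Q(√158, √214):Q] = 4 (since 158, 214 are distinct squarefree integers > 1 with 33812 not a perfect square). To show equality we compute the minimal polynomial of γ. From γ = √158 + √214: γ^2 = 158 + 2√(33812) + 214 = 372 + 2√(33812), so γ^2 - 372 = 2√(33812); squaring, (γ^2 - 372)^2 = 4·33812, i.e. γ^4 - 744γ^2 + 138384 - 135248 = 0, i.e. γ^4 - 744γ^2 + 3136 = 0. So γ is a root of x^4 - 744x^2 + 3136. This polynomial is irreducible over Q: it has no rational root (each ±√158 ± √214 is irrational), and any factorization into two quadratics over Q would force √(33812) ∈ Q (pairing opposite roots) or √158, √214 ∈ Q (other pairings), all impossible. Hence [Q(γ):Q] = 4 = [Q(√158, √214):Q], so Q(γ) = Q(√158, √214).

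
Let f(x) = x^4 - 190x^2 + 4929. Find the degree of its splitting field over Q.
[K : Q] = 4

Solving the quadratic in x^2: x^2 = (190 ± √(190^2 - 4·4929))/2 = (190 ± √16384)/2 = (190 ± 128)/2, giving x^2 = 159 or x^2 = 31. So f(x) = (x^2 - 159)(x^2 - 31) and the roots of f are ±√159, ±√31. Hence the splitting field is K = Q(√159, √31). Since 159 and 31 are distinct squarefree integers > 1, their product 4929 is not a perfect square, so √31 ∉ Q(√159). By the tower law [K:Q] = [Q(√159,√31):Q(√159)] · [Q(√159):Q] = 2 · 2 = 4.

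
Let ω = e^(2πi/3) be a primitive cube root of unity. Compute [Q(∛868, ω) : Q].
[Q(∛868, ω) : Q] = 6

[Q(∛868):Q] = 3 (min poly x^3 - 868, irreducible since 868 is not a perfect cube). [Q(ω):Q] = 2 (min poly x^2 + x + 1). Since Q(∛868) ⊂ R and ω ∉ R, we have ω ∉ Q(∛868), so x^2 + x + 1 remains irreducible over Q(∛868) and [Q(∛868, ω) : Q(∛868)] = 2. By the tower law, [Q(∛868, ω) : Q] = 3 · 2 = 6. (In fact Q(∛868, ω) is the splitting field of x^3 - 868 over Q.)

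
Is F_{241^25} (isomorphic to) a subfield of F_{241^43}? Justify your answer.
No: F_{241^25} is not a subfield of F_{241^43}

F_{p^m} embeds in F_{p^n} iff m | n. Here 25 ∤ 43 (since 43 = 1·25 + 18 with remainder 18 ≠ 0), so F_{241^25} is not a subfield of F_{241^43}. Equivalently: if it were, the tower law would give 25 = [F_{241^25}:F_241] dividing [F_{241^43}:F_241] = 43, contradiction.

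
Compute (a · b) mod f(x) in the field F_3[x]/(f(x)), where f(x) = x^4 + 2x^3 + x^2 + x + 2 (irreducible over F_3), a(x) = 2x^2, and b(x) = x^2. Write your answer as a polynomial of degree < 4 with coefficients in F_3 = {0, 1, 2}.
a · b ≡ 2x^3 + x^2 + x + 2 (mod f(x))

Multiply in F_3[x]: a(x)·b(x) = (2x^2)·(x^2) = 2x^4. This has degree ≥ 4, so divide by f(x) over F_3: 2x^4 = (2)·(x^4 + 2x^3 + x^2 + x + 2) + (2x^3 + x^2 + x + 2). Hence a·b ≡ 2x^3 + x^2 + x + 2 (mod f). (F_3[x]/(f) is a field with 3^4 = 81 elements since f is irreducible of degree 4.)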